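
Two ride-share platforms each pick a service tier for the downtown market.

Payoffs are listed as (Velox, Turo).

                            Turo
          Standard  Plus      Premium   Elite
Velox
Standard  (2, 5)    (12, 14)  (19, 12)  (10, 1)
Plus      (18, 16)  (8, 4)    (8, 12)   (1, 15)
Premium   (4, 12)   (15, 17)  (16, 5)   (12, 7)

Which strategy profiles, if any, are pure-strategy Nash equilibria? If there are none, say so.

(Plus, Standard); (Premium, Plus)

For each player, find the best response to each opponent profile; mutual best responses are the pure NE.
Velox against Standard: payoffs 2, 18, 4 → best response Plus.
Velox against Plus: payoffs 12, 8, 15 → best response Premium.
Velox against Premium: payoffs 19, 8, 16 → best response Standard.
Velox against Elite: payoffs 10, 1, 12 → best response Premium.
Turo against Standard: payoffs 5, 14, 12, 1 → best response Plus.
Turo against Plus: payoffs 16, 4, 12, 15 → best response Standard.
Turo against Premium: payoffs 12, 17, 5, 7 → best response Plus.
Mutual best responses: (Plus, Standard); (Premium, Plus).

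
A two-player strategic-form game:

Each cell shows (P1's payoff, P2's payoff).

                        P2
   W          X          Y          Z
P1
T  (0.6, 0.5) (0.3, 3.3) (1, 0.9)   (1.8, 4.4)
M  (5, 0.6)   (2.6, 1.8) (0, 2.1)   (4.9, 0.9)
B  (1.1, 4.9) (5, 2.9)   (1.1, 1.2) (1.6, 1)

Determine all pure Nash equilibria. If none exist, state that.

Check each profile: it is a Nash equilibrium iff no player can strictly gain by switching unilaterally.
(T, W): P1 can switch to M (0.6 → 5). Not NE.
(T, X): P1 can switch to M (0.3 → 2.6). Not NE.
(T, Y): P1 can switch to B (1 → 1.1). Not NE.
(T, Z): P1 can switch to M (1.8 → 4.9). Not NE.
(M, W): P2 can switch to X (0.6 → 1.8). Not NE.
(M, X): P1 can switch to B (2.6 → 5). Not NE.
(M, Y): P1 can switch to T (0 → 1). Not NE.
(M, Z): P2 can switch to X (0.9 → 1.8). Not NE.
(B, W): P1 can switch to M (1.1 → 5). Not NE.
(B, X): P2 can switch to W (2.9 → 4.9). Not NE.
(B, Y): P2 can switch to W (1.2 → 4.9). Not NE.
(B, Z): P1 can switch to T (1.6 → 1.8). Not NE.

This game has no pure Nash equilibrium.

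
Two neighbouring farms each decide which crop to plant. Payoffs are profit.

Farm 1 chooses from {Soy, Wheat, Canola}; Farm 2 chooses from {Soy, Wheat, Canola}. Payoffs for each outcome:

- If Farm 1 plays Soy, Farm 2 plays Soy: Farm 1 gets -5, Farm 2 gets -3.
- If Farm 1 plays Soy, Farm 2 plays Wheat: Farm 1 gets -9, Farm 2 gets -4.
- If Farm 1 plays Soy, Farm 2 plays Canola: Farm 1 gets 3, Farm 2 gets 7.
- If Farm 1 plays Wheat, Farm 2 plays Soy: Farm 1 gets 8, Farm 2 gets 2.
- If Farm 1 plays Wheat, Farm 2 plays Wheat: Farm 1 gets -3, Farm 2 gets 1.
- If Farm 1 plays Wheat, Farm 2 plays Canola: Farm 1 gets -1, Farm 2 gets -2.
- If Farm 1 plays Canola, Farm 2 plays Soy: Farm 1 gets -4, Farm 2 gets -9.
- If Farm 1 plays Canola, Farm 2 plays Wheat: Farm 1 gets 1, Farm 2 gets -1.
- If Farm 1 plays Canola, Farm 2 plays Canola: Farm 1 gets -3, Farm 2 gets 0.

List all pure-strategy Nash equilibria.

Farm 1 against Soy: payoffs -5, 8, -4 → best response Wheat.
Farm 1 against Wheat: payoffs -9, -3, 1 → best response Canola.
Farm 1 against Canola: payoffs 3, -1, -3 → best response Soy.
Farm 2 against Soy: payoffs -3, -4, 7 → best response Canola.
Farm 2 against Wheat: payoffs 2, 1, -2 → best response Soy.
Farm 2 against Canola: payoffs -9, -1, 0 → best response Canola.
Mutual best responses: (Soy, Canola); (Wheat, Soy).

(Soy, Canola) and (Wheat, Soy)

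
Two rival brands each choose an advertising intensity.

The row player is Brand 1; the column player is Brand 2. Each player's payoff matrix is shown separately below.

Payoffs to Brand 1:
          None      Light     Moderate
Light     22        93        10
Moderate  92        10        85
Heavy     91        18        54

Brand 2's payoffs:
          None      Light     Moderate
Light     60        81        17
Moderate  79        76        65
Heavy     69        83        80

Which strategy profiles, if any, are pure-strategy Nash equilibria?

(Light, None): Brand 1 can switch to Moderate (22 → 92). Not NE.
(Light, Light): Brand 1 gets 93, best alternative 18; Brand 2 gets 81, best alternative 60. No profitable deviation — NE.
(Light, Moderate): Brand 1 can switch to Moderate (10 → 85). Not NE.
(Moderate, None): Brand 1 gets 92, best alternative 91; Brand 2 gets 79, best alternative 76. No profitable deviation — NE.
(Moderate, Light): Brand 1 can switch to Light (10 → 93). Not NE.
(Moderate, Moderate): Brand 2 can switch to None (65 → 79). Not NE.
(Heavy, None): Brand 1 can switch to Moderate (91 → 92). Not NE.
(Heavy, Light): Brand 1 can switch to Light (18 → 93). Not NE.
(Heavy, Moderate): Brand 1 can switch to Moderate (54 → 85). Not NE.

Pure-strategy Nash equilibria: (Light, Light); (Moderate, None)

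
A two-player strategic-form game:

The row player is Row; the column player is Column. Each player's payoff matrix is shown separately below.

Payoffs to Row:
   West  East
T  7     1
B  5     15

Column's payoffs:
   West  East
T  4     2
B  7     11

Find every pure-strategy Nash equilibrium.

(T, West): Row gets 7, best alternative 5; Column gets 4, best alternative 2. No profitable deviation — NE.
(T, East): Row can switch to B (1 → 15). Not NE.
(B, West): Row can switch to T (5 → 7). Not NE.
(B, East): Row gets 15, best alternative 1; Column gets 11, best alternative 7. No profitable deviation — NE.

The pure Nash equilibria are (T, West), (B, East).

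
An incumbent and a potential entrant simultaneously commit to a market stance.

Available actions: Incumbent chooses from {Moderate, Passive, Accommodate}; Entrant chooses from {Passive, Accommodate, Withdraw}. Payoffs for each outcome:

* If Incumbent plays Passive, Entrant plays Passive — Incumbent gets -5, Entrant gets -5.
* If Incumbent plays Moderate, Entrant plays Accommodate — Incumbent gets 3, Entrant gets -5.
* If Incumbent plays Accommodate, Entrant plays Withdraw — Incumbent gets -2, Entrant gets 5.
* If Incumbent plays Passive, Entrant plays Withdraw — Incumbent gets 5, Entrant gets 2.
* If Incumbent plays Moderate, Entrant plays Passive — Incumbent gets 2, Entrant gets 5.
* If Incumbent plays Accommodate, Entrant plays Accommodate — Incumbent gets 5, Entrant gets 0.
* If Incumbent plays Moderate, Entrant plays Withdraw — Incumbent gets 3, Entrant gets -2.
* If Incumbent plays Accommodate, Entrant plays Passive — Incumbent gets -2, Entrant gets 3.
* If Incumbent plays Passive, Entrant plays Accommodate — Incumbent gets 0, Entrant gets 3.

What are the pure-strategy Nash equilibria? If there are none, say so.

Check each profile: it is a Nash equilibrium iff no player can strictly gain by switching unilaterally.
(Moderate, Passive): Incumbent gets 2, best alternative -2; Entrant gets 5, best alternative -2. No profitable deviation — NE.
(Moderate, Accommodate): Incumbent can switch to Accommodate (3 → 5). Not NE.
(Moderate, Withdraw): Incumbent can switch to Passive (3 → 5). Not NE.
(Passive, Passive): Incumbent can switch to Moderate (-5 → 2). Not NE.
(Passive, Accommodate): Incumbent can switch to Moderate (0 → 3). Not NE.
(Passive, Withdraw): Entrant can switch to Accommodate (2 → 3). Not NE.
(Accommodate, Passive): Incumbent can switch to Moderate (-2 → 2). Not NE.
(Accommodate, Accommodate): Entrant can switch to Passive (0 → 3). Not NE.
(Accommodate, Withdraw): Incumbent can switch to Moderate (-2 → 3). Not NE.

(Moderate, Passive)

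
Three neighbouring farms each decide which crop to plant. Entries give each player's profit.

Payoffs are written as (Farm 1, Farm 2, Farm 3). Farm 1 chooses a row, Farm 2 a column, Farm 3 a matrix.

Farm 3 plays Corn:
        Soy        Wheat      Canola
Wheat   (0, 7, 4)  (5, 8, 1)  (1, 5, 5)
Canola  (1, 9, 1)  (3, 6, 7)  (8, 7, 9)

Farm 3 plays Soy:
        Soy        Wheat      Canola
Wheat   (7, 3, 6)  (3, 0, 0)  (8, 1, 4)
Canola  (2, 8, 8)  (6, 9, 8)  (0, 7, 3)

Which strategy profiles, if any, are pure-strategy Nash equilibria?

(Wheat, Soy, Corn): Farm 1 can switch to Canola (0 → 1). Not NE.
(Wheat, Soy, Soy): Farm 1 gets 7, best alternative 2; Farm 2 gets 3, best alternative 1; Farm 3 gets 6, best alternative 4. No profitable deviation — NE.
(Wheat, Wheat, Corn): Farm 1 gets 5, best alternative 3; Farm 2 gets 8, best alternative 7; Farm 3 gets 1, best alternative 0. No profitable deviation — NE.
(Wheat, Wheat, Soy): Farm 1 can switch to Canola (3 → 6). Not NE.
(Wheat, Canola, Corn): Farm 1 can switch to Canola (1 → 8). Not NE.
(Wheat, Canola, Soy): Farm 2 can switch to Soy (1 → 3). Not NE.
(Canola, Soy, Corn): Farm 3 can switch to Soy (1 → 8). Not NE.
(Canola, Soy, Soy): Farm 1 can switch to Wheat (2 → 7). Not NE.
(Canola, Wheat, Corn): Farm 1 can switch to Wheat (3 → 5). Not NE.
(Canola, Wheat, Soy): Farm 1 gets 6, best alternative 3; Farm 2 gets 9, best alternative 8; Farm 3 gets 8, best alternative 7. No profitable deviation — NE.
(Canola, Canola, Corn): Farm 2 can switch to Soy (7 → 9). Not NE.
(The remaining 1 profile has a profitable deviation by the same check.)

Pure-strategy Nash equilibria: (Wheat, Soy, Soy); (Wheat, Wheat, Corn); (Canola, Wheat, Soy)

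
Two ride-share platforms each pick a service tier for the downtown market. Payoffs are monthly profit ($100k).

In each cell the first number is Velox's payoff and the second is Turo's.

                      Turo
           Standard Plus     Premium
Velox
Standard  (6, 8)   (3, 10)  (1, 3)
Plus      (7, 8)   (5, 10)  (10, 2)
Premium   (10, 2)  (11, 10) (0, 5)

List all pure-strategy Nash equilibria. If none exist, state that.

Velox against Standard: payoffs 6, 7, 10 → best response Premium.
Velox against Plus: payoffs 3, 5, 11 → best response Premium.
Velox against Premium: payoffs 1, 10, 0 → best response Plus.
Turo against Standard: payoffs 8, 10, 3 → best response Plus.
Turo against Plus: payoffs 8, 10, 2 → best response Plus.
Turo against Premium: payoffs 2, 10, 5 → best response Plus.
Mutual best responses: (Premium, Plus).

(Premium, Plus)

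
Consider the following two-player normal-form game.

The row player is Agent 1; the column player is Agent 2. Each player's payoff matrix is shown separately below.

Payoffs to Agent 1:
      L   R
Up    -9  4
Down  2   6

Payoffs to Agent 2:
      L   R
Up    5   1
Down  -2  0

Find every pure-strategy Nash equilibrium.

The unique pure-strategy Nash equilibrium is (Down, R).

Agent 1 against L: payoffs -9, 2 → best response Down.
Agent 1 against R: payoffs 4, 6 → best response Down.
Agent 2 against Up: payoffs 5, 1 → best response L.
Agent 2 against Down: payoffs -2, 0 → best response R.
Mutual best responses: (Down, R).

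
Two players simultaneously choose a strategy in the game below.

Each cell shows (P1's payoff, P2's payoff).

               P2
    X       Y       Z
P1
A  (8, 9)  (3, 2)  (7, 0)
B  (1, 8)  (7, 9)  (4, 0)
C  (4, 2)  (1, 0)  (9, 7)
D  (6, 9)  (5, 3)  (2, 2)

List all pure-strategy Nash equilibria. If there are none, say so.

Pure-strategy Nash equilibria: (A, X); (B, Y); (C, Z)

(A, X): P1 gets 8, best alternative 6; P2 gets 9, best alternative 2. No profitable deviation — NE.
(A, Y): P1 can switch to B (3 → 7). Not NE.
(A, Z): P1 can switch to C (7 → 9). Not NE.
(B, X): P1 can switch to A (1 → 8). Not NE.
(B, Y): P1 gets 7, best alternative 5; P2 gets 9, best alternative 8. No profitable deviation — NE.
(B, Z): P1 can switch to A (4 → 7). Not NE.
(C, X): P1 can switch to A (4 → 8). Not NE.
(C, Y): P1 can switch to A (1 → 3). Not NE.
(C, Z): P1 gets 9, best alternative 7; P2 gets 7, best alternative 2. No profitable deviation — NE.
(D, X): P1 can switch to A (6 → 8). Not NE.
(D, Y): P1 can switch to B (5 → 7). Not NE.
(The remaining 1 profile has a profitable deviation by the same check.)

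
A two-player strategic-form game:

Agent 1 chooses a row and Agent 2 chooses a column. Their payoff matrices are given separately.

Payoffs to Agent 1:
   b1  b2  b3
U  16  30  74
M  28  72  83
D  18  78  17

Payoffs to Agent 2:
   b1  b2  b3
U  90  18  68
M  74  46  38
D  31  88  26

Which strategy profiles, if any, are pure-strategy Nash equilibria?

Pure-strategy Nash equilibria: (M, b1) and (D, b2)

(U, b1): Agent 1 can switch to M (16 → 28). Not NE.
(U, b2): Agent 1 can switch to M (30 → 72). Not NE.
(U, b3): Agent 1 can switch to M (74 → 83). Not NE.
(M, b1): Agent 1 gets 28, best alternative 18; Agent 2 gets 74, best alternative 46. No profitable deviation — NE.
(M, b2): Agent 1 can switch to D (72 → 78). Not NE.
(M, b3): Agent 2 can switch to b1 (38 → 74). Not NE.
(D, b1): Agent 1 can switch to M (18 → 28). Not NE.
(D, b2): Agent 1 gets 78, best alternative 72; Agent 2 gets 88, best alternative 31. No profitable deviation — NE.
(D, b3): Agent 1 can switch to U (17 → 74). Not NE.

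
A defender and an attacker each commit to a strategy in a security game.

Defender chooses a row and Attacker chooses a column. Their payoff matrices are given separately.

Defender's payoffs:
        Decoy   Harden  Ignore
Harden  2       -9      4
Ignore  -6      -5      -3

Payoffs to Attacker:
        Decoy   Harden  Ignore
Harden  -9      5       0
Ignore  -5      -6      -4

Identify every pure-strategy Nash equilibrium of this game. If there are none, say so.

Check each profile: it is a Nash equilibrium iff no player can strictly gain by switching unilaterally.
(Harden, Decoy): Attacker can switch to Harden (-9 → 5). Not NE.
(Harden, Harden): Defender can switch to Ignore (-9 → -5). Not NE.
(Harden, Ignore): Attacker can switch to Harden (0 → 5). Not NE.
(Ignore, Decoy): Defender can switch to Harden (-6 → 2). Not NE.
(Ignore, Harden): Attacker can switch to Decoy (-6 → -5). Not NE.
(Ignore, Ignore): Defender can switch to Harden (-3 → 4). Not NE.

There is no pure-strategy Nash equilibrium.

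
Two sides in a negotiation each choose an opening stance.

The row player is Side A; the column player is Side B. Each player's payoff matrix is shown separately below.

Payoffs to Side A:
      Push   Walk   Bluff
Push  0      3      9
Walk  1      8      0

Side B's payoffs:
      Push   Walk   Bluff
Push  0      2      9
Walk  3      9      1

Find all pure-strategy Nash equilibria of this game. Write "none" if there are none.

Pure-strategy Nash equilibria: (Push, Bluff); (Walk, Walk)

(Push, Push): Side A can switch to Walk (0 → 1). Not NE.
(Push, Walk): Side A can switch to Walk (3 → 8). Not NE.
(Push, Bluff): Side A gets 9, best alternative 0; Side B gets 9, best alternative 2. No profitable deviation — NE.
(Walk, Push): Side B can switch to Walk (3 → 9). Not NE.
(Walk, Walk): Side A gets 8, best alternative 3; Side B gets 9, best alternative 3. No profitable deviation — NE.
(Walk, Bluff): Side A can switch to Push (0 → 9). Not NE.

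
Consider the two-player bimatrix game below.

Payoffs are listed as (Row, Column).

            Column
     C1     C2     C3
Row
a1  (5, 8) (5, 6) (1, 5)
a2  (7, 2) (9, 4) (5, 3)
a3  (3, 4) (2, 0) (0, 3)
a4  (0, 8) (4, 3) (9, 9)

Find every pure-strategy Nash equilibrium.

The pure Nash equilibria are (a2, C2), (a4, C3).

Row against C1: payoffs 5, 7, 3, 0 → best response a2.
Row against C2: payoffs 5, 9, 2, 4 → best response a2.
Row against C3: payoffs 1, 5, 0, 9 → best response a4.
Column against a1: payoffs 8, 6, 5 → best response C1.
Column against a2: payoffs 2, 4, 3 → best response C2.
Column against a3: payoffs 4, 0, 3 → best response C1.
Column against a4: payoffs 8, 3, 9 → best response C3.
Mutual best responses: (a2, C2); (a4, C3).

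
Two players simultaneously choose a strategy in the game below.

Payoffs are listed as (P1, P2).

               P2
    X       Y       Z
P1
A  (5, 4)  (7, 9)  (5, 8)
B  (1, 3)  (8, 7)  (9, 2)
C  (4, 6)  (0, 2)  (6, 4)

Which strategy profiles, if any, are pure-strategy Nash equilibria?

P1 against X: payoffs 5, 1, 4 → best response A.
P1 against Y: payoffs 7, 8, 0 → best response B.
P1 against Z: payoffs 5, 9, 6 → best response B.
P2 against A: payoffs 4, 9, 8 → best response Y.
P2 against B: payoffs 3, 7, 2 → best response Y.
P2 against C: payoffs 6, 2, 4 → best response X.
Mutual best responses: (B, Y).

(B, Y)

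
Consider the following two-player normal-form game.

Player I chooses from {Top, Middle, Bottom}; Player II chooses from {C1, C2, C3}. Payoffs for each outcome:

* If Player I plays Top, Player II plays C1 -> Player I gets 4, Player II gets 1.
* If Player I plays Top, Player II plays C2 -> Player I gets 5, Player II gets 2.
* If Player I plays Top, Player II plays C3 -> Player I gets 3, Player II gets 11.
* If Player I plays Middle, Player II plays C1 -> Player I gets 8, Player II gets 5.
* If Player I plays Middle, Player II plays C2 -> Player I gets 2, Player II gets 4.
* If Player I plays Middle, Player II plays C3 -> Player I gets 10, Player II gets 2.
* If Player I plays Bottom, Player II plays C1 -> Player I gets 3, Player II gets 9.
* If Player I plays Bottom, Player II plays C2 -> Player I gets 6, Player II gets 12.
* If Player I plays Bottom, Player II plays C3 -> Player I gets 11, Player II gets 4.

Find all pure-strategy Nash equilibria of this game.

Pure-strategy Nash equilibria: (Middle, C1); (Bottom, C2)

For each strategy profile, look for a profitable unilateral deviation.
(Top, C1): Player I can switch to Middle (4 → 8). Not NE.
(Top, C2): Player I can switch to Bottom (5 → 6). Not NE.
(Top, C3): Player I can switch to Middle (3 → 10). Not NE.
(Middle, C1): Player I gets 8, best alternative 4; Player II gets 5, best alternative 4. No profitable deviation — NE.
(Middle, C2): Player I can switch to Top (2 → 5). Not NE.
(Middle, C3): Player I can switch to Bottom (10 → 11). Not NE.
(Bottom, C1): Player I can switch to Top (3 → 4). Not NE.
(Bottom, C2): Player I gets 6, best alternative 5; Player II gets 12, best alternative 9. No profitable deviation — NE.
(Bottom, C3): Player II can switch to C1 (4 → 9). Not NE.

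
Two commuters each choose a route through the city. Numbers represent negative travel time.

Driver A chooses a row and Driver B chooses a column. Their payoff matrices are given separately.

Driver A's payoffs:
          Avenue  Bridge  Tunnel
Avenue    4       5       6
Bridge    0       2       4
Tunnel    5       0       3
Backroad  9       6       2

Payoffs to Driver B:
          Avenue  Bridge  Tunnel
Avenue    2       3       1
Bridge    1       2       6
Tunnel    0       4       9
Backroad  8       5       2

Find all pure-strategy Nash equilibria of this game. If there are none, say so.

Pure NE: (Backroad, Avenue)

Driver A against Avenue: payoffs 4, 0, 5, 9 → best response Backroad.
Driver A against Bridge: payoffs 5, 2, 0, 6 → best response Backroad.
Driver A against Tunnel: payoffs 6, 4, 3, 2 → best response Avenue.
Driver B against Avenue: payoffs 2, 3, 1 → best response Bridge.
Driver B against Bridge: payoffs 1, 2, 6 → best response Tunnel.
Driver B against Tunnel: payoffs 0, 4, 9 → best response Tunnel.
Driver B against Backroad: payoffs 8, 5, 2 → best response Avenue.
Mutual best responses: (Backroad, Avenue).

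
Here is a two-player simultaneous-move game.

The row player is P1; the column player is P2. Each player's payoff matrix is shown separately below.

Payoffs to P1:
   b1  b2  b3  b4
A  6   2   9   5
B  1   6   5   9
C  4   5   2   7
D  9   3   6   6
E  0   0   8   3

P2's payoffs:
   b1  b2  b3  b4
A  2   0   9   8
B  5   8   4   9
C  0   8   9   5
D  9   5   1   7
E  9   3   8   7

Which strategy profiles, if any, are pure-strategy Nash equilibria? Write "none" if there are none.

(A, b1): P1 can switch to D (6 → 9). Not NE.
(A, b2): P1 can switch to B (2 → 6). Not NE.
(A, b3): P1 gets 9, best alternative 8; P2 gets 9, best alternative 8. No profitable deviation — NE.
(A, b4): P1 can switch to B (5 → 9). Not NE.
(B, b1): P1 can switch to A (1 → 6). Not NE.
(B, b2): P2 can switch to b4 (8 → 9). Not NE.
(B, b3): P1 can switch to A (5 → 9). Not NE.
(B, b4): P1 gets 9, best alternative 7; P2 gets 9, best alternative 8. No profitable deviation — NE.
(C, b1): P1 can switch to A (4 → 6). Not NE.
(C, b2): P1 can switch to B (5 → 6). Not NE.
(D, b1): P1 gets 9, best alternative 6; P2 gets 9, best alternative 7. No profitable deviation — NE.
(The remaining 9 profiles each have a profitable deviation by the same check.)

(A, b3) and (B, b4) and (D, b1)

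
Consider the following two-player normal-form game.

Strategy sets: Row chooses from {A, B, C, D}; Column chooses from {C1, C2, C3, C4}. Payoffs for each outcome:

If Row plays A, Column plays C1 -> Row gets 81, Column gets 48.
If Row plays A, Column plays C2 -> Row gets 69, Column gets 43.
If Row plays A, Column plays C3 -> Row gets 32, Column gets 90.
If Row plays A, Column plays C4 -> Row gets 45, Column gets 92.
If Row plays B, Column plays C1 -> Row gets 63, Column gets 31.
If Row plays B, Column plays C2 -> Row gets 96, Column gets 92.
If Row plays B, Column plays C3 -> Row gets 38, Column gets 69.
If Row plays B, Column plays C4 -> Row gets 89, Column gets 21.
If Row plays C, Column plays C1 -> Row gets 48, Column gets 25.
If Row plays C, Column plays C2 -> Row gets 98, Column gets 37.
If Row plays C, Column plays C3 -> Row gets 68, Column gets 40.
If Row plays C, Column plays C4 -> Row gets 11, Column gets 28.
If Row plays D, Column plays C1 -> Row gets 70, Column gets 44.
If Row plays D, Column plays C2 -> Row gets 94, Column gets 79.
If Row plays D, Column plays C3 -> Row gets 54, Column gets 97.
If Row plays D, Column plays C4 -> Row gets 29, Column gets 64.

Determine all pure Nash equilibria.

For each player, find the best response to each opponent profile; mutual best responses are the pure NE.
Row against C1: payoffs 81, 63, 48, 70 → best response A.
Row against C2: payoffs 69, 96, 98, 94 → best response C.
Row against C3: payoffs 32, 38, 68, 54 → best response C.
Row against C4: payoffs 45, 89, 11, 29 → best response B.
Column against A: payoffs 48, 43, 90, 92 → best response C4.
Column against B: payoffs 31, 92, 69, 21 → best response C2.
Column against C: payoffs 25, 37, 40, 28 → best response C3.
Column against D: payoffs 44, 79, 97, 64 → best response C3.
Mutual best responses: (C, C3).

The unique pure-strategy Nash equilibrium is (C, C3).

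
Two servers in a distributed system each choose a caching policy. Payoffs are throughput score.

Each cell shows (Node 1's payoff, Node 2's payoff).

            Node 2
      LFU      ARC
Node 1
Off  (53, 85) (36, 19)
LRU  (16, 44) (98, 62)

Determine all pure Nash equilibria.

Node 1 against LFU: payoffs 53, 16 → best response Off.
Node 1 against ARC: payoffs 36, 98 → best response LRU.
Node 2 against Off: payoffs 85, 19 → best response LFU.
Node 2 against LRU: payoffs 44, 62 → best response ARC.
Mutual best responses: (Off, LFU); (LRU, ARC).

The pure Nash equilibria are (Off, LFU), (LRU, ARC).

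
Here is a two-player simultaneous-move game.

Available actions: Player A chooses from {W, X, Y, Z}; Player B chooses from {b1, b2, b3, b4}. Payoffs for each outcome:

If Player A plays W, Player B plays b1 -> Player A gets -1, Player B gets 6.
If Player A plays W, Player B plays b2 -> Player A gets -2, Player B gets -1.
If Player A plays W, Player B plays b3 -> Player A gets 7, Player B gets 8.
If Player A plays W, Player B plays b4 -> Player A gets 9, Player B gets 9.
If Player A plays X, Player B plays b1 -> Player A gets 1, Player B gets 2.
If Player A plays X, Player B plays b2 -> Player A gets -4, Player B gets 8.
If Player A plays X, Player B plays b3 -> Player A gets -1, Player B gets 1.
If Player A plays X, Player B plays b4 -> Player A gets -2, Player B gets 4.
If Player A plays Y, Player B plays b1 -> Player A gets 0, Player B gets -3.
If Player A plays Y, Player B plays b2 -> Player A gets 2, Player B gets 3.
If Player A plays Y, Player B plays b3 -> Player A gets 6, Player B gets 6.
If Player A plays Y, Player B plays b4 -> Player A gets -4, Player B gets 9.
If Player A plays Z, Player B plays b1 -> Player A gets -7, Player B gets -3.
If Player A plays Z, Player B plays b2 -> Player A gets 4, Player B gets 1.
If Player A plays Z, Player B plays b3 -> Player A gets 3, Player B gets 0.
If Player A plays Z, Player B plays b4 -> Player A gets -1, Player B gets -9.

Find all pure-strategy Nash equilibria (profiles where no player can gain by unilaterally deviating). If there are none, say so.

For each player, find the best response to each opponent profile; mutual best responses are the pure NE.
Player A against b1: payoffs -1, 1, 0, -7 → best response X.
Player A against b2: payoffs -2, -4, 2, 4 → best response Z.
Player A against b3: payoffs 7, -1, 6, 3 → best response W.
Player A against b4: payoffs 9, -2, -4, -1 → best response W.
Player B against W: payoffs 6, -1, 8, 9 → best response b4.
Player B against X: payoffs 2, 8, 1, 4 → best response b2.
Player B against Y: payoffs -3, 3, 6, 9 → best response b4.
Player B against Z: payoffs -3, 1, 0, -9 → best response b2.
Mutual best responses: (W, b4); (Z, b2).

The pure Nash equilibria are (W, b4); (Z, b2).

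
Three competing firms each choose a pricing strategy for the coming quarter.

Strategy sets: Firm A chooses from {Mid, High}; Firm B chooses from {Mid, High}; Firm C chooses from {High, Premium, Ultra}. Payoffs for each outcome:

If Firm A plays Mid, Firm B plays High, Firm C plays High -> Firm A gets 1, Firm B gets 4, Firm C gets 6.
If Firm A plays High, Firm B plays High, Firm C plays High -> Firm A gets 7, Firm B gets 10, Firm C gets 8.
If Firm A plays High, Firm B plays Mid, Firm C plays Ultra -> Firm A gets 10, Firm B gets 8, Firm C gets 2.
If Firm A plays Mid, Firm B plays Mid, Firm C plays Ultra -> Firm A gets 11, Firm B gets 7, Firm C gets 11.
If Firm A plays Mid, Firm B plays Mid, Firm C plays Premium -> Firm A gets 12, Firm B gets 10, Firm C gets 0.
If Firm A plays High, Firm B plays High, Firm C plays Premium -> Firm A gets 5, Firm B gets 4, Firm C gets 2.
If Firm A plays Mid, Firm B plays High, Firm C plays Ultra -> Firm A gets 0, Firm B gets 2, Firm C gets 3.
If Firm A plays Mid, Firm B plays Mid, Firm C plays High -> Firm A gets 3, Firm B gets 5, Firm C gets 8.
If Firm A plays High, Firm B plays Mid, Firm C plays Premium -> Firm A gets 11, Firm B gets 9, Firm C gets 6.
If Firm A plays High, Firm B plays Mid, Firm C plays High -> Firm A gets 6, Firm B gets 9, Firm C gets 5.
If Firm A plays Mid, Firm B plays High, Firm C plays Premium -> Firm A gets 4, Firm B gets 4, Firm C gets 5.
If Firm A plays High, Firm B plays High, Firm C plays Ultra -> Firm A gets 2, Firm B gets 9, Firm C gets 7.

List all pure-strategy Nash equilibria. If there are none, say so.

The pure Nash equilibria are (Mid, Mid, Ultra); (High, High, High).

Firm A against (Mid, High): payoffs 3, 6 → best response High.
Firm A against (Mid, Premium): payoffs 12, 11 → best response Mid.
Firm A against (Mid, Ultra): payoffs 11, 10 → best response Mid.
Firm A against (High, High): payoffs 1, 7 → best response High.
Firm A against (High, Premium): payoffs 4, 5 → best response High.
Firm A against (High, Ultra): payoffs 0, 2 → best response High.
Firm B against (Mid, High): payoffs 5, 4 → best response Mid.
Firm B against (Mid, Premium): payoffs 10, 4 → best response Mid.
Firm B against (Mid, Ultra): payoffs 7, 2 → best response Mid.
Firm B against (High, High): payoffs 9, 10 → best response High.
Firm B against (High, Premium): payoffs 9, 4 → best response Mid.
Firm B against (High, Ultra): payoffs 8, 9 → best response High.
Firm C against (Mid, Mid): payoffs 8, 0, 11 → best response Ultra.
Firm C against (Mid, High): payoffs 6, 5, 3 → best response High.
Firm C against (High, Mid): payoffs 5, 6, 2 → best response Premium.
Firm C against (High, High): payoffs 8, 2, 7 → best response High.
Mutual best responses: (Mid, Mid, Ultra); (High, High, High).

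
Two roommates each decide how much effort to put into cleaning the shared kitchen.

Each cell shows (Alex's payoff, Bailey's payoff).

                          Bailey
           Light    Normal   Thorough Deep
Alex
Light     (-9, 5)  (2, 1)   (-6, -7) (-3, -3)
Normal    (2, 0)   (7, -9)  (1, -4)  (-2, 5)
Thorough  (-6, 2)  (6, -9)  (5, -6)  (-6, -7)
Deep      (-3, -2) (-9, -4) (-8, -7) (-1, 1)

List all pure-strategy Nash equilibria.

The unique pure-strategy Nash equilibrium is (Deep, Deep).

(Light, Light): Alex can switch to Normal (-9 → 2). Not NE.
(Light, Normal): Alex can switch to Normal (2 → 7). Not NE.
(Light, Thorough): Alex can switch to Normal (-6 → 1). Not NE.
(Light, Deep): Alex can switch to Normal (-3 → -2). Not NE.
(Normal, Light): Bailey can switch to Deep (0 → 5). Not NE.
(Normal, Normal): Bailey can switch to Light (-9 → 0). Not NE.
(Normal, Thorough): Alex can switch to Thorough (1 → 5). Not NE.
(Normal, Deep): Alex can switch to Deep (-2 → -1). Not NE.
(Thorough, Light): Alex can switch to Normal (-6 → 2). Not NE.
(Thorough, Normal): Alex can switch to Normal (6 → 7). Not NE.
(Thorough, Thorough): Bailey can switch to Light (-6 → 2). Not NE.
(Thorough, Deep): Alex can switch to Light (-6 → -3). Not NE.
(Deep, Deep): Alex gets -1, best alternative -2; Bailey gets 1, best alternative -2. No profitable deviation — NE.
(The remaining 3 profiles each have a profitable deviation by the same check.)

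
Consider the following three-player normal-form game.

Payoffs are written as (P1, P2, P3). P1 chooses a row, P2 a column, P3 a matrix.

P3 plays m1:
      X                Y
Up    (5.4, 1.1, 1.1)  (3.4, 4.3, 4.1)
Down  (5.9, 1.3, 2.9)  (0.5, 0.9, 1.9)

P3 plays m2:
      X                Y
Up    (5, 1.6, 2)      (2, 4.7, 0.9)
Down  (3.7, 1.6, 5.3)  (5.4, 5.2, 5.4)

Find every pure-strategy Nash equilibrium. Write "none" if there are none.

Check each profile: it is a Nash equilibrium iff no player can strictly gain by switching unilaterally.
(Up, X, m1): P1 can switch to Down (5.4 → 5.9). Not NE.
(Up, X, m2): P2 can switch to Y (1.6 → 4.7). Not NE.
(Up, Y, m1): P1 gets 3.4, best alternative 0.5; P2 gets 4.3, best alternative 1.1; P3 gets 4.1, best alternative 0.9. No profitable deviation — NE.
(Up, Y, m2): P1 can switch to Down (2 → 5.4). Not NE.
(Down, X, m1): P3 can switch to m2 (2.9 → 5.3). Not NE.
(Down, X, m2): P1 can switch to Up (3.7 → 5). Not NE.
(Down, Y, m1): P1 can switch to Up (0.5 → 3.4). Not NE.
(Down, Y, m2): P1 gets 5.4, best alternative 2; P2 gets 5.2, best alternative 1.6; P3 gets 5.4, best alternative 1.9. No profitable deviation — NE.

(Up, Y, m1) and (Down, Y, m2)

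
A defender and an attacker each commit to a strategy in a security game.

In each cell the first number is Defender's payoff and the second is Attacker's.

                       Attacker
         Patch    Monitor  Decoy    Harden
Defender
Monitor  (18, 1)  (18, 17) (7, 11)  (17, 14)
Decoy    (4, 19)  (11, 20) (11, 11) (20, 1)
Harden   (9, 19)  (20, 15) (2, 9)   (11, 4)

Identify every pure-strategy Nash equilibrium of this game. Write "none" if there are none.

This game has no pure Nash equilibrium.

Defender against Patch: payoffs 18, 4, 9 → best response Monitor.
Defender against Monitor: payoffs 18, 11, 20 → best response Harden.
Defender against Decoy: payoffs 7, 11, 2 → best response Decoy.
Defender against Harden: payoffs 17, 20, 11 → best response Decoy.
Attacker against Monitor: payoffs 1, 17, 11, 14 → best response Monitor.
Attacker against Decoy: payoffs 19, 20, 11, 1 → best response Monitor.
Attacker against Harden: payoffs 19, 15, 9, 4 → best response Patch.
No profile is a mutual best response for all players.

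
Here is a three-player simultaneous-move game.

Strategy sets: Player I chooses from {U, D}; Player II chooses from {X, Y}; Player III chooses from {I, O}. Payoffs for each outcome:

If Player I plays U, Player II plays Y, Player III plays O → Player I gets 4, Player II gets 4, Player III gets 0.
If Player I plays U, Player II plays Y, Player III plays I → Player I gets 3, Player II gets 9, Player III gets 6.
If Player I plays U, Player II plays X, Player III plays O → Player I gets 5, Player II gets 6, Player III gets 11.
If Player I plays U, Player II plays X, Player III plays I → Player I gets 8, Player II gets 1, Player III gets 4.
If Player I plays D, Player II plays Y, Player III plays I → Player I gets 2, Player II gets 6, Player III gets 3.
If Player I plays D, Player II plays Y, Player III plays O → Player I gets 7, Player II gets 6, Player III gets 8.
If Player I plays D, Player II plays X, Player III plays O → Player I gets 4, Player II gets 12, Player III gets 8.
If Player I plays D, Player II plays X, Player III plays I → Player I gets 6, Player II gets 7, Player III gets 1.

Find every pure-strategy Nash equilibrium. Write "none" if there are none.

Player I against (X, I): payoffs 8, 6 → best response U.
Player I against (X, O): payoffs 5, 4 → best response U.
Player I against (Y, I): payoffs 3, 2 → best response U.
Player I against (Y, O): payoffs 4, 7 → best response D.
Player II against (U, I): payoffs 1, 9 → best response Y.
Player II against (U, O): payoffs 6, 4 → best response X.
Player II against (D, I): payoffs 7, 6 → best response X.
Player II against (D, O): payoffs 12, 6 → best response X.
Player III against (U, X): payoffs 4, 11 → best response O.
Player III against (U, Y): payoffs 6, 0 → best response I.
Player III against (D, X): payoffs 1, 8 → best response O.
Player III against (D, Y): payoffs 3, 8 → best response O.
Mutual best responses: (U, X, O); (U, Y, I).

The pure Nash equilibria are (U, X, O), (U, Y, I).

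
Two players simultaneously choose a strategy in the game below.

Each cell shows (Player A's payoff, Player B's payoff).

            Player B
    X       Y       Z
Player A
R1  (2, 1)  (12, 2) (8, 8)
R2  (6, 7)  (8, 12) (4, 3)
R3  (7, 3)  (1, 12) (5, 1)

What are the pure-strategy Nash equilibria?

Player A against X: payoffs 2, 6, 7 → best response R3.
Player A against Y: payoffs 12, 8, 1 → best response R1.
Player A against Z: payoffs 8, 4, 5 → best response R1.
Player B against R1: payoffs 1, 2, 8 → best response Z.
Player B against R2: payoffs 7, 12, 3 → best response Y.
Player B against R3: payoffs 3, 12, 1 → best response Y.
Mutual best responses: (R1, Z).

Pure NE: (R1, Z)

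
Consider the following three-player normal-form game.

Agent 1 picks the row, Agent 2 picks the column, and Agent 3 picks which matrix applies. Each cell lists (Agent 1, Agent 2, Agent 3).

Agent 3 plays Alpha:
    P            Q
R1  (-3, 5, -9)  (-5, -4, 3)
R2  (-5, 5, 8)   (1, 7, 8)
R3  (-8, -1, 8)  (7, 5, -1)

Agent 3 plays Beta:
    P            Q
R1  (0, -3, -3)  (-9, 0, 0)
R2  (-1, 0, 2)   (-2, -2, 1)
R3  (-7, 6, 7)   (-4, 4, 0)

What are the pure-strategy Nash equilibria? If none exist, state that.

none

(R1, P, Alpha): Agent 3 can switch to Beta (-9 → -3). Not NE.
(R1, P, Beta): Agent 2 can switch to Q (-3 → 0). Not NE.
(R1, Q, Alpha): Agent 1 can switch to R2 (-5 → 1). Not NE.
(R1, Q, Beta): Agent 1 can switch to R2 (-9 → -2). Not NE.
(R2, P, Alpha): Agent 1 can switch to R1 (-5 → -3). Not NE.
(R2, P, Beta): Agent 1 can switch to R1 (-1 → 0). Not NE.
(R2, Q, Alpha): Agent 1 can switch to R3 (1 → 7). Not NE.
(R2, Q, Beta): Agent 2 can switch to P (-2 → 0). Not NE.
(The remaining 4 profiles each have a profitable deviation by the same check.)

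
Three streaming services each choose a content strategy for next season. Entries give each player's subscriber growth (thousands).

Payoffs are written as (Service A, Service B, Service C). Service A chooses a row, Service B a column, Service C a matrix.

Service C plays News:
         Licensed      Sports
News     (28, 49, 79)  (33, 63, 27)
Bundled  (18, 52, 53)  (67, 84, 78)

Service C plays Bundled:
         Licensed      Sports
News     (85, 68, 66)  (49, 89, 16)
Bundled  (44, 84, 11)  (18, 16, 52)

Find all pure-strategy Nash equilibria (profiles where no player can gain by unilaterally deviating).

Service A against (Licensed, News): payoffs 28, 18 → best response News.
Service A against (Licensed, Bundled): payoffs 85, 44 → best response News.
Service A against (Sports, News): payoffs 33, 67 → best response Bundled.
Service A against (Sports, Bundled): payoffs 49, 18 → best response News.
Service B against (News, News): payoffs 49, 63 → best response Sports.
Service B against (News, Bundled): payoffs 68, 89 → best response Sports.
Service B against (Bundled, News): payoffs 52, 84 → best response Sports.
Service B against (Bundled, Bundled): payoffs 84, 16 → best response Licensed.
Service C against (News, Licensed): payoffs 79, 66 → best response News.
Service C against (News, Sports): payoffs 27, 16 → best response News.
Service C against (Bundled, Licensed): payoffs 53, 11 → best response News.
Service C against (Bundled, Sports): payoffs 78, 52 → best response News.
Mutual best responses: (Bundled, Sports, News).

(Bundled, Sports, News)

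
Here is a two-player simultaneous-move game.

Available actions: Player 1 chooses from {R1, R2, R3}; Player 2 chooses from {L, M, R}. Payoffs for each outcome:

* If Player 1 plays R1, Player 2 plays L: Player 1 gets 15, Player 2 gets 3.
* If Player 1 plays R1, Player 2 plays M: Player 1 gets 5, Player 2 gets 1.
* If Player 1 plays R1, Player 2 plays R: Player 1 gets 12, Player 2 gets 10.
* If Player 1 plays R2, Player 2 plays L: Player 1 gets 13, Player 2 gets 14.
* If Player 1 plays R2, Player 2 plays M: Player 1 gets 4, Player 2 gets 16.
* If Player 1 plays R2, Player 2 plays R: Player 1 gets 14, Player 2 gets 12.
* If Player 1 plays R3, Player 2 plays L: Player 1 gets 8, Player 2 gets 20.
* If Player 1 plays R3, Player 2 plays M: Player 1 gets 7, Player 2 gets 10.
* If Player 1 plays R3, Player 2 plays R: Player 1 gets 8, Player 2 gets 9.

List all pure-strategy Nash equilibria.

No pure-strategy Nash equilibrium.

Check each profile: it is a Nash equilibrium iff no player can strictly gain by switching unilaterally.
(R1, L): Player 2 can switch to R (3 → 10). Not NE.
(R1, M): Player 1 can switch to R3 (5 → 7). Not NE.
(R1, R): Player 1 can switch to R2 (12 → 14). Not NE.
(R2, L): Player 1 can switch to R1 (13 → 15). Not NE.
(R2, M): Player 1 can switch to R1 (4 → 5). Not NE.
(R2, R): Player 2 can switch to L (12 → 14). Not NE.
(R3, L): Player 1 can switch to R1 (8 → 15). Not NE.
(R3, M): Player 2 can switch to L (10 → 20). Not NE.
(The remaining 1 profile has a profitable deviation by the same check.)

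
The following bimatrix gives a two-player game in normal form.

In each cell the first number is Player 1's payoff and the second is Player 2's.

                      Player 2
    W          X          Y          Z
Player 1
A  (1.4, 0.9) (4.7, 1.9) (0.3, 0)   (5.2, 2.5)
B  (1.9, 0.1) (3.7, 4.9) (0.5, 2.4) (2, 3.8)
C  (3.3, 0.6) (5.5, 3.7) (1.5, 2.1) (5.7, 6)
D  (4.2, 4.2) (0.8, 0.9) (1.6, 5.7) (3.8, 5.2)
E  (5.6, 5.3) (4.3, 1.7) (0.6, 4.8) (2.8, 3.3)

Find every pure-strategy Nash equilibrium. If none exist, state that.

Mark each player's best response to every combination of opponents' strategies; a profile where every player is best-responding is a pure Nash equilibrium.
Player 1 against W: payoffs 1.4, 1.9, 3.3, 4.2, 5.6 → best response E.
Player 1 against X: payoffs 4.7, 3.7, 5.5, 0.8, 4.3 → best response C.
Player 1 against Y: payoffs 0.3, 0.5, 1.5, 1.6, 0.6 → best response D.
Player 1 against Z: payoffs 5.2, 2, 5.7, 3.8, 2.8 → best response C.
Player 2 against A: payoffs 0.9, 1.9, 0, 2.5 → best response Z.
Player 2 against B: payoffs 0.1, 4.9, 2.4, 3.8 → best response X.
Player 2 against C: payoffs 0.6, 3.7, 2.1, 6 → best response Z.
Player 2 against D: payoffs 4.2, 0.9, 5.7, 5.2 → best response Y.
Player 2 against E: payoffs 5.3, 1.7, 4.8, 3.3 → best response W.
Mutual best responses: (C, Z); (D, Y); (E, W).

Pure-strategy Nash equilibria: (C, Z) and (D, Y) and (E, W)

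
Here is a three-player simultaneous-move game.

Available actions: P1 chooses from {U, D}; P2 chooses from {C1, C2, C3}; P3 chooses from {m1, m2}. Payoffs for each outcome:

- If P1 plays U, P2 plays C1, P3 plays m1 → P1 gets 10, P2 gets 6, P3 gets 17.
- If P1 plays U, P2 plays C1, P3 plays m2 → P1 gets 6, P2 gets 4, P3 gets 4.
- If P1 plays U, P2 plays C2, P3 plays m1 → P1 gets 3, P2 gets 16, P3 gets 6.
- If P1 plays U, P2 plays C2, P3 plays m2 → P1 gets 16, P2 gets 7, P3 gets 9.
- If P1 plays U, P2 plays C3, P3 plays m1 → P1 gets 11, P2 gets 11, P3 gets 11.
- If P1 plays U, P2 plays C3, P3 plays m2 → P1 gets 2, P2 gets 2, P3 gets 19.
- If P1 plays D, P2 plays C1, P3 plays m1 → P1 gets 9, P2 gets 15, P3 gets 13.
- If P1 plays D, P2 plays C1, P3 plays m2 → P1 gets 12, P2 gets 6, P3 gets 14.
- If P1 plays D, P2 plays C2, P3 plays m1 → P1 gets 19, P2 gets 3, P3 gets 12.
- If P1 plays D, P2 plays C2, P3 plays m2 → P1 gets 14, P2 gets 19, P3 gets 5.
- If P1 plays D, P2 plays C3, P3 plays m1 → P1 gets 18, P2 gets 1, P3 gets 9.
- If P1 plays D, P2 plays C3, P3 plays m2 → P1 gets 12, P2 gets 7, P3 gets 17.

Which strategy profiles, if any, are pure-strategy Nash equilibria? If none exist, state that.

Pure NE: (U, C2, m2)

P1 against (C1, m1): payoffs 10, 9 → best response U.
P1 against (C1, m2): payoffs 6, 12 → best response D.
P1 against (C2, m1): payoffs 3, 19 → best response D.
P1 against (C2, m2): payoffs 16, 14 → best response U.
P1 against (C3, m1): payoffs 11, 18 → best response D.
P1 against (C3, m2): payoffs 2, 12 → best response D.
P2 against (U, m1): payoffs 6, 16, 11 → best response C2.
P2 against (U, m2): payoffs 4, 7, 2 → best response C2.
P2 against (D, m1): payoffs 15, 3, 1 → best response C1.
P2 against (D, m2): payoffs 6, 19, 7 → best response C2.
P3 against (U, C1): payoffs 17, 4 → best response m1.
P3 against (U, C2): payoffs 6, 9 → best response m2.
P3 against (U, C3): payoffs 11, 19 → best response m2.
P3 against (D, C1): payoffs 13, 14 → best response m2.
P3 against (D, C2): payoffs 12, 5 → best response m1.
P3 against (D, C3): payoffs 9, 17 → best response m2.
Mutual best responses: (U, C2, m2).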